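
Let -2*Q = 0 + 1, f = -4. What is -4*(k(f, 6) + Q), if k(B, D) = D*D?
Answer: -142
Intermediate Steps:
Q = -½ (Q = -(0 + 1)/2 = -½*1 = -½ ≈ -0.50000)
k(B, D) = D²
-4*(k(f, 6) + Q) = -4*(6² - ½) = -4*(36 - ½) = -4*71/2 = -142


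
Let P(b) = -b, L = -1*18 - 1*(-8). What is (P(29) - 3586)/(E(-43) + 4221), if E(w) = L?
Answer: -3615/4211 ≈ -0.85847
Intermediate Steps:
L = -10 (L = -18 + 8 = -10)
E(w) = -10
(P(29) - 3586)/(E(-43) + 4221) = (-1*29 - 3586)/(-10 + 4221) = (-29 - 3586)/4211 = -3615*1/4211 = -3615/4211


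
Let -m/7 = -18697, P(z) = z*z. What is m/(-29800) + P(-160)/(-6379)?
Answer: -1597757141/190094200 ≈ -8.4051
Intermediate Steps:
P(z) = z**2
m = 130879 (m = -7*(-18697) = 130879)
m/(-29800) + P(-160)/(-6379) = 130879/(-29800) + (-160)**2/(-6379) = 130879*(-1/29800) + 25600*(-1/6379) = -130879/29800 - 25600/6379 = -1597757141/190094200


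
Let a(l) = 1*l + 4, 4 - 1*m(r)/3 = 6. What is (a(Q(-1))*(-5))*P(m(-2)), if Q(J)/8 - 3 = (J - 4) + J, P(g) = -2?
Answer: -200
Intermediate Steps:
m(r) = -6 (m(r) = 12 - 3*6 = 12 - 18 = -6)
Q(J) = -8 + 16*J (Q(J) = 24 + 8*((J - 4) + J) = 24 + 8*((-4 + J) + J) = 24 + 8*(-4 + 2*J) = 24 + (-32 + 16*J) = -8 + 16*J)
a(l) = 4 + l (a(l) = l + 4 = 4 + l)
(a(Q(-1))*(-5))*P(m(-2)) = ((4 + (-8 + 16*(-1)))*(-5))*(-2) = ((4 + (-8 - 16))*(-5))*(-2) = ((4 - 24)*(-5))*(-2) = -20*(-5)*(-2) = 100*(-2) = -200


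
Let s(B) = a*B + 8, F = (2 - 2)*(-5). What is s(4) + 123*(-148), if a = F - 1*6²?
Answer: -18340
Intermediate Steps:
F = 0 (F = 0*(-5) = 0)
a = -36 (a = 0 - 1*6² = 0 - 1*36 = 0 - 36 = -36)
s(B) = 8 - 36*B (s(B) = -36*B + 8 = 8 - 36*B)
s(4) + 123*(-148) = (8 - 36*4) + 123*(-148) = (8 - 144) - 18204 = -136 - 18204 = -18340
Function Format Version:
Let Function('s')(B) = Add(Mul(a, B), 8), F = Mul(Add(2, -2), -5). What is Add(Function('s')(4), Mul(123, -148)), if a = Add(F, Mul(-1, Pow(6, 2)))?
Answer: -18340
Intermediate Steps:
F = 0 (F = Mul(0, -5) = 0)
a = -36 (a = Add(0, Mul(-1, Pow(6, 2))) = Add(0, Mul(-1, 36)) = Add(0, -36) = -36)
Function('s')(B) = Add(8, Mul(-36, B)) (Function('s')(B) = Add(Mul(-36, B), 8) = Add(8, Mul(-36, B)))
Add(Function('s')(4), Mul(123, -148)) = Add(Add(8, Mul(-36, 4)), Mul(123, -148)) = Add(Add(8, -144), -18204) = Add(-136, -18204) = -18340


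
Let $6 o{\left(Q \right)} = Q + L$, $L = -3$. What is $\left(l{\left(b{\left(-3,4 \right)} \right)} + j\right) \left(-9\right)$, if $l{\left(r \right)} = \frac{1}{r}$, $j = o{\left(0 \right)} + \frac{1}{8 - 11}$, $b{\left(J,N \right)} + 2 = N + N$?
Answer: $6$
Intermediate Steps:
$b{\left(J,N \right)} = -2 + 2 N$ ($b{\left(J,N \right)} = -2 + \left(N + N\right) = -2 + 2 N$)
$o{\left(Q \right)} = - \frac{1}{2} + \frac{Q}{6}$ ($o{\left(Q \right)} = \frac{Q - 3}{6} = \frac{-3 + Q}{6} = - \frac{1}{2} + \frac{Q}{6}$)
$j = - \frac{5}{6}$ ($j = \left(- \frac{1}{2} + \frac{1}{6} \cdot 0\right) + \frac{1}{8 - 11} = \left(- \frac{1}{2} + 0\right) + \frac{1}{-3} = - \frac{1}{2} - \frac{1}{3} = - \frac{5}{6} \approx -0.83333$)
$\left(l{\left(b{\left(-3,4 \right)} \right)} + j\right) \left(-9\right) = \left(\frac{1}{-2 + 2 \cdot 4} - \frac{5}{6}\right) \left(-9\right) = \left(\frac{1}{-2 + 8} - \frac{5}{6}\right) \left(-9\right) = \left(\frac{1}{6} - \frac{5}{6}\right) \left(-9\right) = \left(- \frac{2}{3}\right) \left(-9\right) = 6$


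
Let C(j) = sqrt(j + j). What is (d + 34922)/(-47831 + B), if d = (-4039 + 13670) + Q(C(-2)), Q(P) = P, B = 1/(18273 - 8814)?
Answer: -421426827/452433428 - 9459*I/226216714 ≈ -0.93147 - 4.1814e-5*I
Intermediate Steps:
B = 1/9459 ≈ 0.00010572
C(j) = sqrt(2)*sqrt(j) (C(j) = sqrt(2*j) = sqrt(2)*sqrt(j))
d = 9631 + 2*I (d = (-4039 + 13670) + sqrt(2)*sqrt(-2) = 9631 + sqrt(2)*(I*sqrt(2)) = 9631 + 2*I ≈ 9631.0 + 2.0*I)
(d + 34922)/(-47831 + B) = ((9631 + 2*I) + 34922)/(-47831 + 1/9459) = (44553 + 2*I)/(-452433428/9459) = (44553 + 2*I)*(-9459/452433428) = -421426827/452433428 - 9459*I/226216714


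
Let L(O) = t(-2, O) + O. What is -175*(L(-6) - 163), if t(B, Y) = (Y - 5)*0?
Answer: 29575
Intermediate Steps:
t(B, Y) = 0 (t(B, Y) = (-5 + Y)*0 = 0)
L(O) = O (L(O) = 0 + O = O)
-175*(L(-6) - 163) = -175*(-6 - 163) = -175*(-169) = 29575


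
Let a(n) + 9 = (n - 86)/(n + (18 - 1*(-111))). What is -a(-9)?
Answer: 235/24 ≈ 9.7917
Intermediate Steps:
a(n) = -9 + (-86 + n)/(129 + n) (a(n) = -9 + (n - 86)/(n + (18 - 1*(-111))) = -9 + (-86 + n)/(n + (18 + 111)) = -9 + (-86 + n)/(n + 129) = -9 + (-86 + n)/(129 + n))
-a(-9) = -(-1247 - 8*(-9))/(129 - 9) = -(-1247 + 72)/120 = -(-1175)/120 = -1*(-235/24) = 235/24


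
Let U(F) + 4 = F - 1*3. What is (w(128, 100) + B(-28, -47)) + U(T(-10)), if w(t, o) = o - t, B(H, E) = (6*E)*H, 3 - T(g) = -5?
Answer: 7869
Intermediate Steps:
T(g) = 8 (T(g) = 3 - 1*(-5) = 3 + 5 = 8)
B(H, E) = 6*E*H
U(F) = -7 + F (U(F) = -4 + (F - 1*3) = -4 + (F - 3) = -4 + (-3 + F) = -7 + F)
(w(128, 100) + B(-28, -47)) + U(T(-10)) = ((100 - 1*128) + 6*(-47)*(-28)) + (-7 + 8) = ((100 - 128) + 7896) + 1 = (-28 + 7896) + 1 = 7868 + 1 = 7869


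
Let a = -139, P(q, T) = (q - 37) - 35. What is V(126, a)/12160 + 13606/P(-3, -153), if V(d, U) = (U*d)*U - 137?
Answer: 3424843/182400 ≈ 18.777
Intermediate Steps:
P(q, T) = -72 + q (P(q, T) = (-37 + q) - 35 = -72 + q)
V(d, U) = -137 + d*U² (V(d, U) = d*U² - 137 = -137 + d*U²)
V(126, a)/12160 + 13606/P(-3, -153) = (-137 + 126*(-139)²)/12160 + 13606/(-72 - 3) = (-137 + 126*19321)*(1/12160) + 13606/(-75) = (-137 + 2434446)*(1/12160) + 13606*(-1/75) = 2434309*(1/12160) - 13606/75 = 2434309/12160 - 13606/75 = 3424843/182400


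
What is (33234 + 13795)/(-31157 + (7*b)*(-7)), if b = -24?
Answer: -47029/29981 ≈ -1.5686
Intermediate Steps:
(33234 + 13795)/(-31157 + (7*b)*(-7)) = (33234 + 13795)/(-31157 + (7*(-24))*(-7)) = 47029/(-31157 - 168*(-7)) = 47029/(-31157 + 1176) = 47029/(-29981) = 47029*(-1/29981) = -47029/29981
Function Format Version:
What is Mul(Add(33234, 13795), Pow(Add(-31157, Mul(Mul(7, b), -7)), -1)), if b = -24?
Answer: Rational(-47029, 29981) ≈ -1.5686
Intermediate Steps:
Mul(Add(33234, 13795), Pow(Add(-31157, Mul(Mul(7, b), -7)), -1)) = Mul(Add(33234, 13795), Pow(Add(-31157, Mul(Mul(7, -24), -7)), -1)) = Mul(47029, Pow(Add(-31157, Mul(-168, -7)), -1)) = Mul(47029, Pow(Add(-31157, 1176), -1)) = Mul(47029, Pow(-29981, -1)) = Mul(47029, Rational(-1, 29981)) = Rational(-47029, 29981)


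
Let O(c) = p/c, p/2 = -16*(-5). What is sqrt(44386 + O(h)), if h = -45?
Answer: sqrt(399442)/3 ≈ 210.67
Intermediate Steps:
p = 160 (p = 2*(-16*(-5)) = 2*80 = 160)
O(c) = 160/c
sqrt(44386 + O(h)) = sqrt(44386 + 160/(-45)) = sqrt(44386 + 160*(-1/45)) = sqrt(44386 - 32/9) = sqrt(399442/9) = sqrt(399442)/3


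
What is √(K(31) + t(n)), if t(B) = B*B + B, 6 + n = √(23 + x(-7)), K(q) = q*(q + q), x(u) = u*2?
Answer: 2*√482 ≈ 43.909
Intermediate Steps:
x(u) = 2*u
K(q) = 2*q² (K(q) = q*(2*q) = 2*q²)
n = -3 (n = -6 + √(23 + 2*(-7)) = -6 + √(23 - 14) = -6 + √9 = -6 + 3 = -3)
t(B) = B + B² (t(B) = B² + B = B + B²)
√(K(31) + t(n)) = √(2*31² - 3*(1 - 3)) = √(2*961 - 3*(-2)) = √(1922 + 6) = √1928 = 2*√482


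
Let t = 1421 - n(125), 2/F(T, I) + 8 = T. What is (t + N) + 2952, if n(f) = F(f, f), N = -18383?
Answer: -1639172/117 ≈ -14010.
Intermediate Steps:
F(T, I) = 2/(-8 + T)
n(f) = 2/(-8 + f)
t = 166255/117 (t = 1421 - 2/(-8 + 125) = 1421 - 2/117 = 166255/117 ≈ 1421.0)
(t + N) + 2952 = (166255/117 - 18383) + 2952 = -1984556/117 + 2952 = -1639172/117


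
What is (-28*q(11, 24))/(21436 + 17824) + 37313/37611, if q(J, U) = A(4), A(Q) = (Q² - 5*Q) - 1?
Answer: 73508696/73830393 ≈ 0.99564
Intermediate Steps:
A(Q) = -1 + Q² - 5*Q
q(J, U) = -5 (q(J, U) = -1 + 4² - 5*4 = -1 + 16 - 20 = -5)
(-28*q(11, 24))/(21436 + 17824) + 37313/37611 = (-28*(-5))/(21436 + 17824) + 37313/37611 = 140/39260 + 37313*(1/37611) = 140*(1/39260) + 37313/37611 = 7/1963 + 37313/37611 = 73508696/73830393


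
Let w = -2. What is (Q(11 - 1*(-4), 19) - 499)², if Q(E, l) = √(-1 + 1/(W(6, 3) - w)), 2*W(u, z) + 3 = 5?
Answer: (1497 - I*√6)²/9 ≈ 2.49e+5 - 814.86*I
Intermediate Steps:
W(u, z) = 1 (W(u, z) = -3/2 + (½)*5 = -3/2 + 5/2 = 1)
Q(E, l) = I*√6/3 (Q(E, l) = √(-1 + 1/(1 - 1*(-2))) = √(-1 + 1/(1 + 2)) = √(-1 + 1/3) = √(-1 + ⅓) = √(-⅔) = I*√6/3)
(Q(11 - 1*(-4), 19) - 499)² = (I*√6/3 - 499)² = (-499 + I*√6/3)²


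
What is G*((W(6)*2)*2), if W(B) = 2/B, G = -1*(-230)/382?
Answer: 460/573 ≈ 0.80279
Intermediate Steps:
G = 115/191 (G = 230*(1/382) = 115/191 ≈ 0.60209)
G*((W(6)*2)*2) = 115*(((2/6)*2)*2)/191 = 115*(((2*(⅙))*2)*2)/191 = 115*(((⅓)*2)*2)/191 = 115*((⅔)*2)/191 = (115/191)*(4/3) = 460/573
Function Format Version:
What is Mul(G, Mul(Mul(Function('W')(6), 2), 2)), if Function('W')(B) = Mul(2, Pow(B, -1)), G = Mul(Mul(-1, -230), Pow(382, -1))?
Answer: Rational(460, 573) ≈ 0.80279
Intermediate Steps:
G = Rational(115, 191) (G = Mul(230, Rational(1, 382)) = Rational(115, 191) ≈ 0.60209)
Mul(G, Mul(Mul(Function('W')(6), 2), 2)) = Mul(Rational(115, 191), Mul(Mul(Mul(2, Pow(6, -1)), 2), 2)) = Mul(Rational(115, 191), Mul(Mul(Mul(2, Rational(1, 6)), 2), 2)) = Mul(Rational(115, 191), Mul(Mul(Rational(1, 3), 2), 2)) = Mul(Rational(115, 191), Mul(Rational(2, 3), 2)) = Mul(Rational(115, 191), Rational(4, 3)) = Rational(460, 573)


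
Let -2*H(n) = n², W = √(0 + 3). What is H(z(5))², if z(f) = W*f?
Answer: 5625/4 ≈ 1406.3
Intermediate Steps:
W = √3 ≈ 1.7320
z(f) = f*√3 (z(f) = √3*f = f*√3)
H(n) = -n²/2
H(z(5))² = (-(5*√3)²/2)² = (-½*75)² = (-75/2)² = 5625/4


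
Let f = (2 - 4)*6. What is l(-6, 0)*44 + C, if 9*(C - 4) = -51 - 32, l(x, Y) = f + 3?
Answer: -3611/9 ≈ -401.22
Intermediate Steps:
f = -12 (f = -2*6 = -12)
l(x, Y) = -9 (l(x, Y) = -12 + 3 = -9)
C = -47/9 (C = 4 + (-51 - 32)/9 = 4 + (⅑)*(-83) = 4 - 83/9 = -47/9 ≈ -5.2222)
l(-6, 0)*44 + C = -9*44 - 47/9 = -396 - 47/9 = -3611/9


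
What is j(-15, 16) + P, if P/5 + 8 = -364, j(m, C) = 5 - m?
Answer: -1840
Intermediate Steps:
P = -1860 (P = -40 + 5*(-364) = -40 - 1820 = -1860)
j(-15, 16) + P = (5 - 1*(-15)) - 1860 = (5 + 15) - 1860 = 20 - 1860 = -1840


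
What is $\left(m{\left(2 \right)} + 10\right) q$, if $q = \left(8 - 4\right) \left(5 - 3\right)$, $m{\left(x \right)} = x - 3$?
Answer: $72$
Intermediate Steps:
$m{\left(x \right)} = -3 + x$
$q = 8$ ($q = 4 \cdot 2 = 8$)
$\left(m{\left(2 \right)} + 10\right) q = \left(\left(-3 + 2\right) + 10\right) 8 = \left(-1 + 10\right) 8 = 9 \cdot 8 = 72$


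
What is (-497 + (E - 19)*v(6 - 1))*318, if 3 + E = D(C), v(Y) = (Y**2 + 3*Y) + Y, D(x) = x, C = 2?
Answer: -444246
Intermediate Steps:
v(Y) = Y**2 + 4*Y
E = -1 (E = -3 + 2 = -1)
(-497 + (E - 19)*v(6 - 1))*318 = (-497 + (-1 - 19)*((6 - 1)*(4 + (6 - 1))))*318 = (-497 - 100*(4 + 5))*318 = (-497 - 100*9)*318 = (-497 - 20*45)*318 = (-497 - 900)*318 = -1397*318 = -444246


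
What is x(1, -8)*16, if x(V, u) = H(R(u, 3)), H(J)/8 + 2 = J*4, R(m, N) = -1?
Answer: -768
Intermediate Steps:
H(J) = -16 + 32*J (H(J) = -16 + 8*(J*4) = -16 + 8*(4*J) = -16 + 32*J)
x(V, u) = -48 (x(V, u) = -16 + 32*(-1) = -16 - 32 = -48)
x(1, -8)*16 = -48*16 = -768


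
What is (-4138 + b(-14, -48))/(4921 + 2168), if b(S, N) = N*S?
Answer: -3466/7089 ≈ -0.48893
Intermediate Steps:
(-4138 + b(-14, -48))/(4921 + 2168) = (-4138 - 48*(-14))/(4921 + 2168) = (-4138 + 672)/7089 = -3466*1/7089 = -3466/7089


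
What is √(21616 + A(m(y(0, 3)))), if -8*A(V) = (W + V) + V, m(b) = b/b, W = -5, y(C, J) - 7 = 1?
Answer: √345862/4 ≈ 147.03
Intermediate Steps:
y(C, J) = 8 (y(C, J) = 7 + 1 = 8)
m(b) = 1
A(V) = 5/8 - V/4 (A(V) = -((-5 + V) + V)/8 = -(-5 + 2*V)/8 = 5/8 - V/4)
√(21616 + A(m(y(0, 3)))) = √(21616 + (5/8 - ¼*1)) = √(21616 + (5/8 - ¼)) = √(21616 + 3/8) = √(172931/8) = √345862/4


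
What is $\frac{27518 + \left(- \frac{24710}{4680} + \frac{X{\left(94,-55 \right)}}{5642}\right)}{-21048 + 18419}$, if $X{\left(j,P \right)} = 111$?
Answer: $- \frac{214929523}{20537748} \approx -10.465$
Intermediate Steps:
$\frac{27518 + \left(- \frac{24710}{4680} + \frac{X{\left(94,-55 \right)}}{5642}\right)}{-21048 + 18419} = \frac{27518 + \left(- \frac{24710}{4680} + \frac{111}{5642}\right)}{-21048 + 18419} = \frac{27518 + \left(\left(-24710\right) \frac{1}{4680} + 111 \cdot \frac{1}{5642}\right)}{-2629} = \left(27518 + \left(- \frac{2471}{468} + \frac{111}{5642}\right)\right) \left(- \frac{1}{2629}\right) = \left(27518 - \frac{41093}{7812}\right) \left(- \frac{1}{2629}\right) = \frac{214929523}{7812} \left(- \frac{1}{2629}\right) = - \frac{214929523}{20537748}$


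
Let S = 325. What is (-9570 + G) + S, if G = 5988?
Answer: -3257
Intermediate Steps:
(-9570 + G) + S = (-9570 + 5988) + 325 = -3582 + 325 = -3257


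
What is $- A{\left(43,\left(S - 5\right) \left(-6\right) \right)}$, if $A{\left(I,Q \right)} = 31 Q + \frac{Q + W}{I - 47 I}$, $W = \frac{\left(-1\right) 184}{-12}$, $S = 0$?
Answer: $- \frac{2759242}{2967} \approx -929.98$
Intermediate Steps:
$W = \frac{46}{3}$ ($W = \left(-184\right) \left(- \frac{1}{12}\right) = \frac{46}{3} \approx 15.333$)
$A{\left(I,Q \right)} = 31 Q - \frac{\frac{46}{3} + Q}{46 I}$ ($A{\left(I,Q \right)} = 31 Q + \frac{Q + \frac{46}{3}}{I - 47 I} = 31 Q + \frac{\frac{46}{3} + Q}{\left(-46\right) I} = 31 Q + \left(\frac{46}{3} + Q\right) \left(- \frac{1}{46 I}\right) = 31 Q - \frac{\frac{46}{3} + Q}{46 I}$)
$- A{\left(43,\left(S - 5\right) \left(-6\right) \right)} = - \frac{-46 - 3 \left(0 - 5\right) \left(-6\right) + 4278 \cdot 43 \left(0 - 5\right) \left(-6\right)}{138 \cdot 43} = - \frac{-46 - 3 \left(\left(-5\right) \left(-6\right)\right) + 4278 \cdot 43 \left(\left(-5\right) \left(-6\right)\right)}{138 \cdot 43} = - \frac{-46 - 90 + 4278 \cdot 43 \cdot 30}{138 \cdot 43} = - \frac{-46 - 90 + 5518620}{138 \cdot 43} = - \frac{5518484}{138 \cdot 43} = \left(-1\right) \frac{2759242}{2967} = - \frac{2759242}{2967}$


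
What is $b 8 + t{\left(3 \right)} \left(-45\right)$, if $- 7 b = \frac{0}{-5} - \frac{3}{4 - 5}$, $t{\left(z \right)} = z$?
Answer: $- \frac{969}{7} \approx -138.43$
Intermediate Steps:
$b = - \frac{3}{7}$ ($b = - \frac{\frac{0}{-5} - \frac{3}{4 - 5}}{7} = - \frac{0 \left(- \frac{1}{5}\right) - \frac{3}{-1}}{7} = - \frac{0 - -3}{7} = - \frac{0 + 3}{7} = \left(- \frac{1}{7}\right) 3 = - \frac{3}{7} \approx -0.42857$)
$b 8 + t{\left(3 \right)} \left(-45\right) = \left(- \frac{3}{7}\right) 8 + 3 \left(-45\right) = - \frac{24}{7} - 135 = - \frac{969}{7}$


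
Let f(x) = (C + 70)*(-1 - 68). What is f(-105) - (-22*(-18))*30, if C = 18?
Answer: -17952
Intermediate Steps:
f(x) = -6072 (f(x) = (18 + 70)*(-1 - 68) = 88*(-69) = -6072)
f(-105) - (-22*(-18))*30 = -6072 - (-22*(-18))*30 = -6072 - 396*30 = -6072 - 1*11880 = -6072 - 11880 = -17952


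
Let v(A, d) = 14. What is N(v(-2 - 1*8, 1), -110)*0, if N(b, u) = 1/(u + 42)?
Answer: 0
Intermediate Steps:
N(b, u) = 1/(42 + u)
N(v(-2 - 1*8, 1), -110)*0 = 0/(42 - 110) = 0/(-68) = -1/68*0 = 0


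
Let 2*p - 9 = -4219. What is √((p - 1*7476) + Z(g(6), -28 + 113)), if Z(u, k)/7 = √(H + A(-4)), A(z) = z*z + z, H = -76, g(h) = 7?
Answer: √(-9581 + 56*I) ≈ 0.2861 + 97.883*I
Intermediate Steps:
A(z) = z + z² (A(z) = z² + z = z + z²)
p = -2105 (p = 9/2 + (½)*(-4219) = 9/2 - 4219/2 = -2105)
Z(u, k) = 56*I (Z(u, k) = 7*√(-76 - 4*(1 - 4)) = 7*√(-76 - 4*(-3)) = 7*√(-76 + 12) = 7*√(-64) = 7*(8*I) = 56*I)
√((p - 1*7476) + Z(g(6), -28 + 113)) = √((-2105 - 1*7476) + 56*I) = √((-2105 - 7476) + 56*I) = √(-9581 + 56*I)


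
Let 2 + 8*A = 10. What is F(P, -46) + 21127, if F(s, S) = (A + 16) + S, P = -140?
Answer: 21098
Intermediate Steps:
A = 1 (A = -¼ + (⅛)*10 = -¼ + 5/4 = 1)
F(s, S) = 17 + S (F(s, S) = (1 + 16) + S = 17 + S)
F(P, -46) + 21127 = (17 - 46) + 21127 = -29 + 21127 = 21098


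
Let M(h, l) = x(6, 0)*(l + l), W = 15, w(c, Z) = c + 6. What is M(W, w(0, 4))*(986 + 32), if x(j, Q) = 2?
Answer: 24432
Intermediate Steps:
w(c, Z) = 6 + c
M(h, l) = 4*l (M(h, l) = 2*(l + l) = 2*(2*l) = 4*l)
M(W, w(0, 4))*(986 + 32) = (4*(6 + 0))*(986 + 32) = (4*6)*1018 = 24*1018 = 24432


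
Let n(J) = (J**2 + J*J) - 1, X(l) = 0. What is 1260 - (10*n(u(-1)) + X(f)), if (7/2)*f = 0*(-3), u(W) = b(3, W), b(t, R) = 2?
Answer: 1190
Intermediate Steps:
u(W) = 2
f = 0 (f = 2*(0*(-3))/7 = (2/7)*0 = 0)
n(J) = -1 + 2*J**2 (n(J) = (J**2 + J**2) - 1 = 2*J**2 - 1 = -1 + 2*J**2)
1260 - (10*n(u(-1)) + X(f)) = 1260 - (10*(-1 + 2*2**2) + 0) = 1260 - (10*(-1 + 2*4) + 0) = 1260 - (10*(-1 + 8) + 0) = 1260 - (10*7 + 0) = 1260 - (70 + 0) = 1260 - 1*70 = 1260 - 70 = 1190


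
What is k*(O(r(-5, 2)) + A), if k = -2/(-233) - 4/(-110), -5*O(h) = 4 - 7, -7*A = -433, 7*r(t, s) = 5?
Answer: 1259136/448525 ≈ 2.8073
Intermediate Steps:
r(t, s) = 5/7 (r(t, s) = (⅐)*5 = 5/7)
A = 433/7 (A = -⅐*(-433) = 433/7 ≈ 61.857)
O(h) = ⅗ (O(h) = -(4 - 7)/5 = -⅕*(-3) = ⅗)
k = 576/12815 (k = -2*(-1/233) - 4*(-1/110) = 2/233 + 2/55 = 576/12815 ≈ 0.044947)
k*(O(r(-5, 2)) + A) = 576*(⅗ + 433/7)/12815 = (576/12815)*(2186/35) = 1259136/448525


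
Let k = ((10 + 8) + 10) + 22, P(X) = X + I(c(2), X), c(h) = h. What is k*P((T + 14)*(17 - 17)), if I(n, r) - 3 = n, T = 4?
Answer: 250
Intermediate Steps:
I(n, r) = 3 + n
P(X) = 5 + X (P(X) = X + (3 + 2) = X + 5 = 5 + X)
k = 50 (k = (18 + 10) + 22 = 28 + 22 = 50)
k*P((T + 14)*(17 - 17)) = 50*(5 + (4 + 14)*(17 - 17)) = 50*(5 + 18*0) = 50*(5 + 0) = 50*5 = 250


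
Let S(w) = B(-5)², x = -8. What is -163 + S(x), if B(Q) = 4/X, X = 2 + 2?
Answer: -162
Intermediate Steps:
X = 4
B(Q) = 1 (B(Q) = 4/4 = 4*(¼) = 1)
S(w) = 1 (S(w) = 1² = 1)
-163 + S(x) = -163 + 1 = -162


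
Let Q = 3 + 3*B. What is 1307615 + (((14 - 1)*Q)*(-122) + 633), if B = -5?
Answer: 1327280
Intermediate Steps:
Q = -12 (Q = 3 + 3*(-5) = 3 - 15 = -12)
1307615 + (((14 - 1)*Q)*(-122) + 633) = 1307615 + (((14 - 1)*(-12))*(-122) + 633) = 1307615 + ((13*(-12))*(-122) + 633) = 1307615 + (-156*(-122) + 633) = 1307615 + (19032 + 633) = 1307615 + 19665 = 1327280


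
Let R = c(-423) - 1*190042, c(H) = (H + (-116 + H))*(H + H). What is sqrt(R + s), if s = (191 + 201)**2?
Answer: 3*sqrt(86386) ≈ 881.75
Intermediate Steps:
c(H) = 2*H*(-116 + 2*H) (c(H) = (-116 + 2*H)*(2*H) = 2*H*(-116 + 2*H))
s = 153664 (s = 392**2 = 153664)
R = 623810 (R = 4*(-423)*(-58 - 423) - 1*190042 = 4*(-423)*(-481) - 190042 = 813852 - 190042 = 623810)
sqrt(R + s) = sqrt(623810 + 153664) = sqrt(777474) = 3*sqrt(86386)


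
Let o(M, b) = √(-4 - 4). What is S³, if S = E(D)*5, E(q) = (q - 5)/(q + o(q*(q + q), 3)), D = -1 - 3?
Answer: 91125/(8*(2 - I*√2)³) ≈ -210.94 + 745.78*I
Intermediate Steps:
o(M, b) = 2*I*√2 (o(M, b) = √(-8) = 2*I*√2)
D = -4
E(q) = (-5 + q)/(q + 2*I*√2) (E(q) = (q - 5)/(q + 2*I*√2) = (-5 + q)/(q + 2*I*√2))
S = -45/(-4 + 2*I*√2) (S = ((-5 - 4)/(-4 + 2*I*√2))*5 = (-9/(-4 + 2*I*√2))*5 = -9/(-4 + 2*I*√2)*5 = -45/(-4 + 2*I*√2) ≈ 7.5 + 5.3033*I)
S³ = (15/2 + 15*I*√2/4)³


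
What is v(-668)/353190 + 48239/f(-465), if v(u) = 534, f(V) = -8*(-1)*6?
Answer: 2839593007/2825520 ≈ 1005.0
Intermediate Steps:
f(V) = 48 (f(V) = 8*6 = 48)
v(-668)/353190 + 48239/f(-465) = 534/353190 + 48239/48 = 534*(1/353190) + 48239*(1/48) = 89/58865 + 48239/48 = 2839593007/2825520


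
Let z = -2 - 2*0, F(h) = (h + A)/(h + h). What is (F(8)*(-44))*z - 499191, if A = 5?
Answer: -998239/2 ≈ -4.9912e+5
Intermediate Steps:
F(h) = (5 + h)/(2*h) (F(h) = (h + 5)/(h + h) = (5 + h)/((2*h)) = (5 + h)*(1/(2*h)) = (5 + h)/(2*h))
z = -2 (z = -2 + 0 = -2)
(F(8)*(-44))*z - 499191 = (((½)*(5 + 8)/8)*(-44))*(-2) - 499191 = (((½)*(⅛)*13)*(-44))*(-2) - 499191 = ((13/16)*(-44))*(-2) - 499191 = -143/4*(-2) - 499191 = 143/2 - 499191 = -998239/2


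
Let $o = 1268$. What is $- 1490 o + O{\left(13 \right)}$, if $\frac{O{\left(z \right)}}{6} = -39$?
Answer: $-1889554$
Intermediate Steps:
$O{\left(z \right)} = -234$ ($O{\left(z \right)} = 6 \left(-39\right) = -234$)
$- 1490 o + O{\left(13 \right)} = \left(-1490\right) 1268 - 234 = -1889320 - 234 = -1889554$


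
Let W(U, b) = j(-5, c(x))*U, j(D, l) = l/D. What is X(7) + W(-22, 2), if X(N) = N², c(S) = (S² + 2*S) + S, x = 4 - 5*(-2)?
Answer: 5481/5 ≈ 1096.2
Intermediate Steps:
x = 14 (x = 4 + 10 = 14)
c(S) = S² + 3*S
W(U, b) = -238*U/5 (W(U, b) = ((14*(3 + 14))/(-5))*U = ((14*17)*(-⅕))*U = (238*(-⅕))*U = -238*U/5)
X(7) + W(-22, 2) = 7² - 238/5*(-22) = 49 + 5236/5 = 5481/5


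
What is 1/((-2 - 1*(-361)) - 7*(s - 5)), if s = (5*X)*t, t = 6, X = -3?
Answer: 1/1024 ≈ 0.00097656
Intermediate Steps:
s = -90 (s = (5*(-3))*6 = -15*6 = -90)
1/((-2 - 1*(-361)) - 7*(s - 5)) = 1/((-2 - 1*(-361)) - 7*(-90 - 5)) = 1/((-2 + 361) - 7*(-95)) = 1/(359 + 665) = 1/1024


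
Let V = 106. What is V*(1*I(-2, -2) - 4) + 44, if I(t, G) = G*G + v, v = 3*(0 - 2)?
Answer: -592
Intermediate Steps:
v = -6 (v = 3*(-2) = -6)
I(t, G) = -6 + G**2 (I(t, G) = G*G - 6 = G**2 - 6 = -6 + G**2)
V*(1*I(-2, -2) - 4) + 44 = 106*(1*(-6 + (-2)**2) - 4) + 44 = 106*(1*(-6 + 4) - 4) + 44 = 106*(1*(-2) - 4) + 44 = 106*(-2 - 4) + 44 = 106*(-6) + 44 = -636 + 44 = -592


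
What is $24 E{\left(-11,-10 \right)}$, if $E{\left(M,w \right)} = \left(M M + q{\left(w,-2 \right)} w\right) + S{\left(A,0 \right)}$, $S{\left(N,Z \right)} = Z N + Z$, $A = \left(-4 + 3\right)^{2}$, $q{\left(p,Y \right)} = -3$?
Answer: $3624$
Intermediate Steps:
$A = 1$ ($A = \left(-1\right)^{2} = 1$)
$S{\left(N,Z \right)} = Z + N Z$ ($S{\left(N,Z \right)} = N Z + Z = Z + N Z$)
$E{\left(M,w \right)} = M^{2} - 3 w$ ($E{\left(M,w \right)} = \left(M M - 3 w\right) + 0 \left(1 + 1\right) = \left(M^{2} - 3 w\right) + 0 \cdot 2 = \left(M^{2} - 3 w\right) + 0 = M^{2} - 3 w$)
$24 E{\left(-11,-10 \right)} = 24 \left(\left(-11\right)^{2} - -30\right) = 24 \left(121 + 30\right) = 24 \cdot 151 = 3624$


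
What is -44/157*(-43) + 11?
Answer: 3619/157 ≈ 23.051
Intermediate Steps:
-44/157*(-43) + 11 = 1892/157 + 11 = 3619/157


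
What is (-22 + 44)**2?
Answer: 484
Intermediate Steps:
(-22 + 44)**2 = 22**2 = 484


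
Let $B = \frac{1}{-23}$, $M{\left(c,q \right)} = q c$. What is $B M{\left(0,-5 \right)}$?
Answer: $0$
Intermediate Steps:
$M{\left(c,q \right)} = c q$
$B = - \frac{1}{23} \approx -0.043478$
$B M{\left(0,-5 \right)} = - \frac{0 \left(-5\right)}{23} = \left(- \frac{1}{23}\right) 0 = 0$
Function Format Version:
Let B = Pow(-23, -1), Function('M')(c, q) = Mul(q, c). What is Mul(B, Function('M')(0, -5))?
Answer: 0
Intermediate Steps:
Function('M')(c, q) = Mul(c, q)
B = Rational(-1, 23) ≈ -0.043478
Mul(B, Function('M')(0, -5)) = Mul(Rational(-1, 23), Mul(0, -5)) = Mul(Rational(-1, 23), 0) = 0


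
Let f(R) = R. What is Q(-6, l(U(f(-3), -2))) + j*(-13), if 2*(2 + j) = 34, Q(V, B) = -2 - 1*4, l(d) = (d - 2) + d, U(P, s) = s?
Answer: -201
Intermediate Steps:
l(d) = -2 + 2*d (l(d) = (-2 + d) + d = -2 + 2*d)
Q(V, B) = -6 (Q(V, B) = -2 - 4 = -6)
j = 15 (j = -2 + (½)*34 = -2 + 17 = 15)
Q(-6, l(U(f(-3), -2))) + j*(-13) = -6 + 15*(-13) = -6 - 195 = -201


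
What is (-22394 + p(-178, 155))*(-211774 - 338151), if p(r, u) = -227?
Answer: 12439853425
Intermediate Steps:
(-22394 + p(-178, 155))*(-211774 - 338151) = (-22394 - 227)*(-211774 - 338151) = -22621*(-549925) = 12439853425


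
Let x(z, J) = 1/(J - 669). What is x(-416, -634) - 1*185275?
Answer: -241413326/1303 ≈ -1.8528e+5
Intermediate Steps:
x(z, J) = 1/(-669 + J)
x(-416, -634) - 1*185275 = 1/(-669 - 634) - 1*185275 = 1/(-1303) - 185275 = -1/1303 - 185275 = -241413326/1303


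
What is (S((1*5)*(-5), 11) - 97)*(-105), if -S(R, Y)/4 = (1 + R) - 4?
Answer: -1575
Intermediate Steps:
S(R, Y) = 12 - 4*R (S(R, Y) = -4*((1 + R) - 4) = -4*(-3 + R) = 12 - 4*R)
(S((1*5)*(-5), 11) - 97)*(-105) = ((12 - 4*1*5*(-5)) - 97)*(-105) = ((12 - 20*(-5)) - 97)*(-105) = ((12 - 4*(-25)) - 97)*(-105) = ((12 + 100) - 97)*(-105) = (112 - 97)*(-105) = 15*(-105) = -1575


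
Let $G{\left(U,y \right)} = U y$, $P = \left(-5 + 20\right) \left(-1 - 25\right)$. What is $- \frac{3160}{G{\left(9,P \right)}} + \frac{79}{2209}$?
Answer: $\frac{725773}{775359} \approx 0.93605$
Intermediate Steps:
$P = -390$ ($P = 15 \left(-26\right) = -390$)
$- \frac{3160}{G{\left(9,P \right)}} + \frac{79}{2209} = - \frac{3160}{9 \left(-390\right)} + \frac{79}{2209} = - \frac{3160}{-3510} + 79 \cdot \frac{1}{2209} = \left(-3160\right) \left(- \frac{1}{3510}\right) + \frac{79}{2209} = \frac{316}{351} + \frac{79}{2209} = \frac{725773}{775359}$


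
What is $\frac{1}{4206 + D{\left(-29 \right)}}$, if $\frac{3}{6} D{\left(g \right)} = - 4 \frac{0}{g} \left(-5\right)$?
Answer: $\frac{1}{4206} \approx 0.00023776$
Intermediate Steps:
$D{\left(g \right)} = 0$ ($D{\left(g \right)} = 2 - 4 \frac{0}{g} \left(-5\right) = 2 \left(-4\right) 0 \left(-5\right) = 2 \cdot 0 \left(-5\right) = 2 \cdot 0 = 0$)
$\frac{1}{4206 + D{\left(-29 \right)}} = \frac{1}{4206 + 0} = \frac{1}{4206}$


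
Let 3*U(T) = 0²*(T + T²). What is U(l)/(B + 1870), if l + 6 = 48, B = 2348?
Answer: 0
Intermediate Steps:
l = 42 (l = -6 + 48 = 42)
U(T) = 0 (U(T) = (0²*(T + T²))/3 = (0*(T + T²))/3 = (⅓)*0 = 0)
U(l)/(B + 1870) = 0/(2348 + 1870) = 0/4218 = 0*(1/4218) = 0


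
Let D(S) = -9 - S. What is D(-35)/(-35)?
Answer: -26/35 ≈ -0.74286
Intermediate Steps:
D(-35)/(-35) = (-9 - 1*(-35))/(-35) = (-9 + 35)*(-1/35) = 26*(-1/35) = -26/35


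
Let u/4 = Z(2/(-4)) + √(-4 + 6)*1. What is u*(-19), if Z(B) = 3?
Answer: -228 - 76*√2 ≈ -335.48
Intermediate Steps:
u = 12 + 4*√2 (u = 4*(3 + √(-4 + 6)*1) = 4*(3 + √2*1) = 4*(3 + √2) = 12 + 4*√2 ≈ 17.657)
u*(-19) = (12 + 4*√2)*(-19) = -228 - 76*√2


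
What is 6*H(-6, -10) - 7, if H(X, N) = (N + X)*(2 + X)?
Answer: 377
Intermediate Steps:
H(X, N) = (2 + X)*(N + X)
6*H(-6, -10) - 7 = 6*((-6)² + 2*(-10) + 2*(-6) - 10*(-6)) - 7 = 6*(36 - 20 - 12 + 60) - 7 = 6*64 - 7 = 384 - 7 = 377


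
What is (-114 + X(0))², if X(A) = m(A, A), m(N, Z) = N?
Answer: 12996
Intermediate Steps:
X(A) = A
(-114 + X(0))² = (-114 + 0)² = (-114)² = 12996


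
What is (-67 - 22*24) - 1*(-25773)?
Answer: 25178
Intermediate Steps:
(-67 - 22*24) - 1*(-25773) = (-67 - 528) + 25773 = -595 + 25773 = 25178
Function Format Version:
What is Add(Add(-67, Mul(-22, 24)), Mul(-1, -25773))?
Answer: 25178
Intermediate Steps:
Add(Add(-67, Mul(-22, 24)), Mul(-1, -25773)) = Add(Add(-67, -528), 25773) = Add(-595, 25773) = 25178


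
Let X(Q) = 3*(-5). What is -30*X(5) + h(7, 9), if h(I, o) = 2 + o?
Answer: 461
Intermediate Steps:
X(Q) = -15
-30*X(5) + h(7, 9) = -30*(-15) + (2 + 9) = 450 + 11 = 461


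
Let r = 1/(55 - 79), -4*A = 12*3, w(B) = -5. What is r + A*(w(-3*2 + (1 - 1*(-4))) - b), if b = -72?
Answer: -14473/24 ≈ -603.04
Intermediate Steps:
A = -9 (A = -3*3 = -1/4*36 = -9)
r = -1/24 (r = 1/(-24) = -1/24 ≈ -0.041667)
r + A*(w(-3*2 + (1 - 1*(-4))) - b) = -1/24 - 9*(-5 - 1*(-72)) = -1/24 - 9*(-5 + 72) = -1/24 - 9*67 = -1/24 - 603 = -14473/24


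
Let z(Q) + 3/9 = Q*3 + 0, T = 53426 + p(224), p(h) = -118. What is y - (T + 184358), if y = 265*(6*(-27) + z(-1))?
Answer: -844438/3 ≈ -2.8148e+5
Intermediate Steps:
T = 53308 (T = 53426 - 118 = 53308)
z(Q) = -⅓ + 3*Q (z(Q) = -⅓ + (Q*3 + 0) = -⅓ + (3*Q + 0) = -⅓ + 3*Q)
y = -131440/3 (y = 265*(6*(-27) + (-⅓ + 3*(-1))) = 265*(-162 + (-⅓ - 3)) = 265*(-162 - 10/3) = 265*(-496/3) = -131440/3 ≈ -43813.)
y - (T + 184358) = -131440/3 - (53308 + 184358) = -131440/3 - 1*237666 = -131440/3 - 237666 = -844438/3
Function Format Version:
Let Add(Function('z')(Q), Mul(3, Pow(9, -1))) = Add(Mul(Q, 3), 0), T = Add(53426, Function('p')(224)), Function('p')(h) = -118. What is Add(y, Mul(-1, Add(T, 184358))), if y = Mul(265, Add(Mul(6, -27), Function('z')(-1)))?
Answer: Rational(-844438, 3) ≈ -2.8148e+5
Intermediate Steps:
T = 53308 (T = Add(53426, -118) = 53308)
Function('z')(Q) = Add(Rational(-1, 3), Mul(3, Q)) (Function('z')(Q) = Add(Rational(-1, 3), Add(Mul(Q, 3), 0)) = Add(Rational(-1, 3), Add(Mul(3, Q), 0)) = Add(Rational(-1, 3), Mul(3, Q)))
y = Rational(-131440, 3) (y = Mul(265, Add(Mul(6, -27), Add(Rational(-1, 3), Mul(3, -1)))) = Mul(265, Add(-162, Add(Rational(-1, 3), -3))) = Mul(265, Add(-162, Rational(-10, 3))) = Mul(265, Rational(-496, 3)) = Rational(-131440, 3) ≈ -43813.)
Add(y, Mul(-1, Add(T, 184358))) = Add(Rational(-131440, 3), Mul(-1, Add(53308, 184358))) = Add(Rational(-131440, 3), Mul(-1, 237666)) = Add(Rational(-131440, 3), -237666) = Rational(-844438, 3)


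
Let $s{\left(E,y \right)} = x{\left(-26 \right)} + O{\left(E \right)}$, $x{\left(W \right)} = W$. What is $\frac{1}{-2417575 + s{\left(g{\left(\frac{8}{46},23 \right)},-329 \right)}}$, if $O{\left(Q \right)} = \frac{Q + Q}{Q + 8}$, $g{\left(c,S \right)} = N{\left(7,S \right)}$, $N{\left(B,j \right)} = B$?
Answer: $- \frac{15}{36264001} \approx -4.1363 \cdot 10^{-7}$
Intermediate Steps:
$g{\left(c,S \right)} = 7$
$O{\left(Q \right)} = \frac{2 Q}{8 + Q}$
$s{\left(E,y \right)} = -26 + \frac{2 E}{8 + E}$
$\frac{1}{-2417575 + s{\left(g{\left(\frac{8}{46},23 \right)},-329 \right)}} = \frac{1}{-2417575 + \frac{8 \left(-26 - 21\right)}{8 + 7}} = \frac{1}{-2417575 + \frac{8 \left(-26 - 21\right)}{15}} = \frac{1}{-2417575 + 8 \cdot \frac{1}{15} \left(-47\right)} = \frac{1}{-2417575 - \frac{376}{15}} = \frac{1}{- \frac{36264001}{15}} = - \frac{15}{36264001}$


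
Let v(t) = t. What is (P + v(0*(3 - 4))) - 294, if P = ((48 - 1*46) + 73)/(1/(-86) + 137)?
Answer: -1152388/3927 ≈ -293.45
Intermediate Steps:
P = 2150/3927 (P = ((48 - 46) + 73)/(-1/86 + 137) = (2 + 73)/(11781/86) = 75*(86/11781) = 2150/3927 ≈ 0.54749)
(P + v(0*(3 - 4))) - 294 = (2150/3927 + 0*(3 - 4)) - 294 = (2150/3927 + 0*(-1)) - 294 = (2150/3927 + 0) - 294 = 2150/3927 - 294 = -1152388/3927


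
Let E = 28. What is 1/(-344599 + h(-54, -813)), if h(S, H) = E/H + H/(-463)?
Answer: -376419/129712962976 ≈ -2.9019e-6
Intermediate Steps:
h(S, H) = 28/H - H/463 (h(S, H) = 28/H + H/(-463) = 28/H + H*(-1/463) = 28/H - H/463)
1/(-344599 + h(-54, -813)) = 1/(-344599 + (28/(-813) - 1/463*(-813))) = 1/(-344599 + (28*(-1/813) + 813/463)) = 1/(-344599 + (-28/813 + 813/463)) = 1/(-344599 + 648005/376419) = 1/(-129712962976/376419) = -376419/129712962976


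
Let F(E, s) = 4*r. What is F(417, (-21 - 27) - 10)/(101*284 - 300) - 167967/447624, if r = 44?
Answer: -16280533/44115832 ≈ -0.36904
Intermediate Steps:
F(E, s) = 176 (F(E, s) = 4*44 = 176)
F(417, (-21 - 27) - 10)/(101*284 - 300) - 167967/447624 = 176/(101*284 - 300) - 167967/447624 = 176/(28684 - 300) - 167967*1/447624 = 176/28384 - 18663/49736 = 176*(1/28384) - 18663/49736 = 11/1774 - 18663/49736 = -16280533/44115832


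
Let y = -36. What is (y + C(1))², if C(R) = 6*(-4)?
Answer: 3600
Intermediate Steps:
C(R) = -24
(y + C(1))² = (-36 - 24)² = (-60)² = 3600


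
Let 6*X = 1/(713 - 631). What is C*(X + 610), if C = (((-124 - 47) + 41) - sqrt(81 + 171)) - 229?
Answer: -107743439/492 - 300121*sqrt(7)/82 ≈ -2.2867e+5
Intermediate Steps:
X = 1/492 (X = 1/(6*(713 - 631)) = (1/6)/82 = (1/6)*(1/82) = 1/492 ≈ 0.0020325)
C = -359 - 6*sqrt(7) (C = ((-171 + 41) - sqrt(252)) - 229 = (-130 - 6*sqrt(7)) - 229 = -359 - 6*sqrt(7) ≈ -374.87)
C*(X + 610) = (-359 - 6*sqrt(7))*(1/492 + 610) = (-359 - 6*sqrt(7))*(300121/492) = -107743439/492 - 300121*sqrt(7)/82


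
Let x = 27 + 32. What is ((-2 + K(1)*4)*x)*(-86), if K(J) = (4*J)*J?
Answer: -71036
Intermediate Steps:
x = 59
K(J) = 4*J²
((-2 + K(1)*4)*x)*(-86) = ((-2 + (4*1²)*4)*59)*(-86) = ((-2 + (4*1)*4)*59)*(-86) = ((-2 + 4*4)*59)*(-86) = ((-2 + 16)*59)*(-86) = (14*59)*(-86) = 826*(-86) = -71036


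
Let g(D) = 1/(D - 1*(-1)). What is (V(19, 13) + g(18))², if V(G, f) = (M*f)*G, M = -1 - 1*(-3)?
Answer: 88115769/361 ≈ 2.4409e+5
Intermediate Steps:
M = 2 (M = -1 + 3 = 2)
g(D) = 1/(1 + D) (g(D) = 1/(D + 1) = 1/(1 + D))
V(G, f) = 2*G*f (V(G, f) = (2*f)*G = 2*G*f)
(V(19, 13) + g(18))² = (2*19*13 + 1/(1 + 18))² = (494 + 1/19)² = (9387/19)² = 88115769/361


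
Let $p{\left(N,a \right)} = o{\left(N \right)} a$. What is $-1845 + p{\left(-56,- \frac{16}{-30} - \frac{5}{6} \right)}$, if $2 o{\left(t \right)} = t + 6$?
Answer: $- \frac{3675}{2} \approx -1837.5$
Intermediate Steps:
$o{\left(t \right)} = 3 + \frac{t}{2}$ ($o{\left(t \right)} = \frac{t + 6}{2} = \frac{6 + t}{2} = 3 + \frac{t}{2}$)
$p{\left(N,a \right)} = a \left(3 + \frac{N}{2}\right)$ ($p{\left(N,a \right)} = \left(3 + \frac{N}{2}\right) a = a \left(3 + \frac{N}{2}\right)$)
$-1845 + p{\left(-56,- \frac{16}{-30} - \frac{5}{6} \right)} = -1845 + \frac{\left(- \frac{16}{-30} - \frac{5}{6}\right) \left(6 - 56\right)}{2} = -1845 + \frac{1}{2} \left(\left(-16\right) \left(- \frac{1}{30}\right) - \frac{5}{6}\right) \left(-50\right) = -1845 + \frac{1}{2} \left(\frac{8}{15} - \frac{5}{6}\right) \left(-50\right) = -1845 + \frac{1}{2} \left(- \frac{3}{10}\right) \left(-50\right) = -1845 + \frac{15}{2} = - \frac{3675}{2}$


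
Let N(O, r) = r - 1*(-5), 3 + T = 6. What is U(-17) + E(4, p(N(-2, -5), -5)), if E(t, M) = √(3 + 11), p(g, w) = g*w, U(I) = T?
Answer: 3 + √14 ≈ 6.7417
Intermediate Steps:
T = 3 (T = -3 + 6 = 3)
U(I) = 3
N(O, r) = 5 + r (N(O, r) = r + 5 = 5 + r)
E(t, M) = √14
U(-17) + E(4, p(N(-2, -5), -5)) = 3 + √14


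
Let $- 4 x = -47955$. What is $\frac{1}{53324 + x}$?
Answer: $\frac{4}{261251} \approx 1.5311 \cdot 10^{-5}$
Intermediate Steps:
$x = \frac{47955}{4}$ ($x = \left(- \frac{1}{4}\right) \left(-47955\right) = \frac{47955}{4} \approx 11989.0$)
$\frac{1}{53324 + x} = \frac{1}{53324 + \frac{47955}{4}} = \frac{1}{\frac{261251}{4}} = \frac{4}{261251}$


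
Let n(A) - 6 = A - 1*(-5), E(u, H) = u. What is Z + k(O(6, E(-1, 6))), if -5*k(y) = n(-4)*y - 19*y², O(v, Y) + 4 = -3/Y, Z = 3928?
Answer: 19666/5 ≈ 3933.2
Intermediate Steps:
n(A) = 11 + A (n(A) = 6 + (A - 1*(-5)) = 6 + (A + 5) = 6 + (5 + A) = 11 + A)
O(v, Y) = -4 - 3/Y
k(y) = -7*y/5 + 19*y²/5 (k(y) = -((11 - 4)*y - 19*y²)/5 = -(7*y - 19*y²)/5 = -(-19*y² + 7*y)/5 = -7*y/5 + 19*y²/5)
Z + k(O(6, E(-1, 6))) = 3928 + (-4 - 3/(-1))*(-7 + 19*(-4 - 3/(-1)))/5 = 3928 + (-4 - 3*(-1))*(-7 + 19*(-4 - 3*(-1)))/5 = 3928 + (-4 + 3)*(-7 + 19*(-4 + 3))/5 = 3928 + (⅕)*(-1)*(-7 + 19*(-1)) = 3928 + (⅕)*(-1)*(-7 - 19) = 3928 + (⅕)*(-1)*(-26) = 3928 + 26/5 = 19666/5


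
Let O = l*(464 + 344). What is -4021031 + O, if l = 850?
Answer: -3334231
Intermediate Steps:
O = 686800 (O = 850*(464 + 344) = 850*808 = 686800)
-4021031 + O = -4021031 + 686800 = -3334231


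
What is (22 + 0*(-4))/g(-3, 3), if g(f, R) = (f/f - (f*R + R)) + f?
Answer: 11/2 ≈ 5.5000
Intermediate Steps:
g(f, R) = 1 + f - R - R*f (g(f, R) = (1 - (R*f + R)) + f = (1 - (R + R*f)) + f = (1 + (-R - R*f)) + f = (1 - R - R*f) + f = 1 + f - R - R*f)
(22 + 0*(-4))/g(-3, 3) = (22 + 0*(-4))/(1 - 3 - 1*3 - 1*3*(-3)) = (22 + 0)/(1 - 3 - 3 + 9) = 22/4 = (¼)*22 = 11/2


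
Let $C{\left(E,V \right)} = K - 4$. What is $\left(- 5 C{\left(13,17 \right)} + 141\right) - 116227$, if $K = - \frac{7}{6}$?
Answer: $- \frac{696361}{6} \approx -1.1606 \cdot 10^{5}$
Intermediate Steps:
$K = - \frac{7}{6}$ ($K = \left(-7\right) \frac{1}{6} = - \frac{7}{6} \approx -1.1667$)
$C{\left(E,V \right)} = - \frac{31}{6}$ ($C{\left(E,V \right)} = - \frac{7}{6} - 4 = - \frac{31}{6}$)
$\left(- 5 C{\left(13,17 \right)} + 141\right) - 116227 = \left(\left(-5\right) \left(- \frac{31}{6}\right) + 141\right) - 116227 = \left(\frac{155}{6} + 141\right) - 116227 = \frac{1001}{6} - 116227 = - \frac{696361}{6}$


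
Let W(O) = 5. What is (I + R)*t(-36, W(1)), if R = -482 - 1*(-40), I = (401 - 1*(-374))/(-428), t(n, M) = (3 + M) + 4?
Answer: -569853/107 ≈ -5325.7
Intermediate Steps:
t(n, M) = 7 + M
I = -775/428 (I = (401 + 374)*(-1/428) = 775*(-1/428) = -775/428 ≈ -1.8107)
R = -442 (R = -482 + 40 = -442)
(I + R)*t(-36, W(1)) = (-775/428 - 442)*(7 + 5) = -189951/428*12 = -569853/107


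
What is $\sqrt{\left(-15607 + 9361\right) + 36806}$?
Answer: $4 \sqrt{1910} \approx 174.81$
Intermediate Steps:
$\sqrt{\left(-15607 + 9361\right) + 36806} = \sqrt{-6246 + 36806} = \sqrt{30560} = 4 \sqrt{1910}$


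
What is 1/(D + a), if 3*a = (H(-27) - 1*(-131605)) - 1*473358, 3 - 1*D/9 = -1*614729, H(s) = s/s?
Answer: 3/16256012 ≈ 1.8455e-7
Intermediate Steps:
H(s) = 1
D = 5532588 (D = 27 - (-9)*614729 = 27 - 9*(-614729) = 27 + 5532561 = 5532588)
a = -341752/3 (a = ((1 - 1*(-131605)) - 1*473358)/3 = ((1 + 131605) - 473358)/3 = (131606 - 473358)/3 = (⅓)*(-341752) = -341752/3 ≈ -1.1392e+5)
1/(D + a) = 1/(5532588 - 341752/3) = 1/(16256012/3) = 3/16256012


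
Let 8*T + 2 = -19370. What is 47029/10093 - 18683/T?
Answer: 604896485/48880399 ≈ 12.375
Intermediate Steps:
T = -4843/2 (T = -¼ + (⅛)*(-19370) = -¼ - 9685/4 = -4843/2 ≈ -2421.5)
47029/10093 - 18683/T = 47029/10093 - 18683/(-4843/2) = 47029*(1/10093) - 18683*(-2/4843) = 47029/10093 + 37366/4843 = 604896485/48880399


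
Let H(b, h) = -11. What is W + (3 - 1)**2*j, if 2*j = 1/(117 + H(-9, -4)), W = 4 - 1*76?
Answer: -3815/53 ≈ -71.981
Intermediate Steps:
W = -72 (W = 4 - 76 = -72)
j = 1/212 (j = 1/(2*(117 - 11)) = (1/2)/106 = (1/2)*(1/106) = 1/212 ≈ 0.0047170)
W + (3 - 1)**2*j = -72 + (3 - 1)**2*(1/212) = -72 + 2**2*(1/212) = -72 + 4*(1/212) = -72 + 1/53 = -3815/53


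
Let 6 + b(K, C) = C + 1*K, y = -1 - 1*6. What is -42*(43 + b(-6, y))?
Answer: -1008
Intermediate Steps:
y = -7 (y = -1 - 6 = -7)
b(K, C) = -6 + C + K (b(K, C) = -6 + (C + 1*K) = -6 + (C + K) = -6 + C + K)
-42*(43 + b(-6, y)) = -42*(43 + (-6 - 7 - 6)) = -42*(43 - 19) = -42*24 = -1008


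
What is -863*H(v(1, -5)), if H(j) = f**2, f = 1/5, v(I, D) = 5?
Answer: -863/25 ≈ -34.520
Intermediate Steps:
f = 1/5 ≈ 0.20000
H(j) = 1/25 (H(j) = (1/5)**2 = 1/25)
-863*H(v(1, -5)) = -863*1/25 = -863/25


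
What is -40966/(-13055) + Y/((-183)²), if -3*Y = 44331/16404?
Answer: 22504624861361/7171810673580 ≈ 3.1379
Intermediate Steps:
Y = -14777/16404 ≈ -0.90082
-40966/(-13055) + Y/((-183)²) = -40966/(-13055) - 14777/(16404*((-183)²)) = -40966*(-1/13055) - 14777/16404/33489 = 40966/13055 - 14777/16404*1/33489 = 40966/13055 - 14777/549353556 = 22504624861361/7171810673580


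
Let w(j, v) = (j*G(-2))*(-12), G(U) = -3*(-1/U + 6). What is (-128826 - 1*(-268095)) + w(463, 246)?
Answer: 247611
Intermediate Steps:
G(U) = -18 + 3/U (G(U) = -3*(6 - 1/U) = -18 + 3/U)
w(j, v) = 234*j (w(j, v) = (j*(-18 + 3/(-2)))*(-12) = (j*(-18 + 3*(-½)))*(-12) = (j*(-18 - 3/2))*(-12) = (j*(-39/2))*(-12) = -39*j/2*(-12) = 234*j)
(-128826 - 1*(-268095)) + w(463, 246) = (-128826 - 1*(-268095)) + 234*463 = (-128826 + 268095) + 108342 = 139269 + 108342 = 247611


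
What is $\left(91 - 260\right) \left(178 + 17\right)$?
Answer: $-32955$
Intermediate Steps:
$\left(91 - 260\right) \left(178 + 17\right) = \left(-169\right) 195 = -32955$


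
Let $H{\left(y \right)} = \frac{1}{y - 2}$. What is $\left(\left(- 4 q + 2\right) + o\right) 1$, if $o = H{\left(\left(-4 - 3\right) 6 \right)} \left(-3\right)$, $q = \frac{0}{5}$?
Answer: $\frac{91}{44} \approx 2.0682$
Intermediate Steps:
$q = 0$ ($q = 0 \cdot \frac{1}{5} = 0$)
$H{\left(y \right)} = \frac{1}{-2 + y}$
$o = \frac{3}{44}$ ($o = \frac{1}{-2 + \left(-4 - 3\right) 6} \left(-3\right) = \frac{1}{-2 - 42} \left(-3\right) = \frac{1}{-44} \left(-3\right) = \left(- \frac{1}{44}\right) \left(-3\right) = \frac{3}{44} \approx 0.068182$)
$\left(\left(- 4 q + 2\right) + o\right) 1 = \left(\left(\left(-4\right) 0 + 2\right) + \frac{3}{44}\right) 1 = \left(\left(0 + 2\right) + \frac{3}{44}\right) 1 = \left(2 + \frac{3}{44}\right) 1 = \frac{91}{44} \cdot 1 = \frac{91}{44}$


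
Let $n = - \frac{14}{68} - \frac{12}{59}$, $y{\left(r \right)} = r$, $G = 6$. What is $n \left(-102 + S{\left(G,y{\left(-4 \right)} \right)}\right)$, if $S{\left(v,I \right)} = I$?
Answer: $\frac{43513}{1003} \approx 43.383$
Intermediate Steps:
$n = - \frac{821}{2006}$ ($n = \left(-14\right) \frac{1}{68} - \frac{12}{59} = - \frac{7}{34} - \frac{12}{59} = - \frac{821}{2006} \approx -0.40927$)
$n \left(-102 + S{\left(G,y{\left(-4 \right)} \right)}\right) = - \frac{821 \left(-102 - 4\right)}{2006} = \left(- \frac{821}{2006}\right) \left(-106\right) = \frac{43513}{1003}$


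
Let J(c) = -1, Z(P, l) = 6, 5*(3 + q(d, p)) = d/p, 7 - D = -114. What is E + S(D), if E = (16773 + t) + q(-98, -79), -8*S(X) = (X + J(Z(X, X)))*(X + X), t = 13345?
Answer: 10461673/395 ≈ 26485.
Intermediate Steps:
D = 121 (D = 7 - 1*(-114) = 7 + 114 = 121)
q(d, p) = -3 + d/(5*p) (q(d, p) = -3 + (d/p)/5 = -3 + d/(5*p))
S(X) = -X*(-1 + X)/4 (S(X) = -(X - 1)*(X + X)/8 = -(-1 + X)*2*X/8 = -X*(-1 + X)/4)
E = 11895523/395 (E = (16773 + 13345) + (-3 + (⅕)*(-98)/(-79)) = 30118 + (-3 + (⅕)*(-98)*(-1/79)) = 30118 + (-3 + 98/395) = 30118 - 1087/395 = 11895523/395 ≈ 30115.)
E + S(D) = 11895523/395 + (¼)*121*(1 - 1*121) = 11895523/395 + (¼)*121*(1 - 121) = 11895523/395 + (¼)*121*(-120) = 11895523/395 - 3630 = 10461673/395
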